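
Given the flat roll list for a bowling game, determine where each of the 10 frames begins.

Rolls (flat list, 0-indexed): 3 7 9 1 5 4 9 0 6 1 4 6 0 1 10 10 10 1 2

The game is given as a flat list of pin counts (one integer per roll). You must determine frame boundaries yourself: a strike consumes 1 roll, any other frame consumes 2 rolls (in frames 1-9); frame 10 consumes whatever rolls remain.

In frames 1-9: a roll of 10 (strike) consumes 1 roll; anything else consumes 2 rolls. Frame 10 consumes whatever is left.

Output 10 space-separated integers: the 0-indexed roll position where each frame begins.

Frame 1 starts at roll index 0: rolls=3,7 (sum=10), consumes 2 rolls
Frame 2 starts at roll index 2: rolls=9,1 (sum=10), consumes 2 rolls
Frame 3 starts at roll index 4: rolls=5,4 (sum=9), consumes 2 rolls
Frame 4 starts at roll index 6: rolls=9,0 (sum=9), consumes 2 rolls
Frame 5 starts at roll index 8: rolls=6,1 (sum=7), consumes 2 rolls
Frame 6 starts at roll index 10: rolls=4,6 (sum=10), consumes 2 rolls
Frame 7 starts at roll index 12: rolls=0,1 (sum=1), consumes 2 rolls
Frame 8 starts at roll index 14: roll=10 (strike), consumes 1 roll
Frame 9 starts at roll index 15: roll=10 (strike), consumes 1 roll
Frame 10 starts at roll index 16: 3 remaining rolls

Answer: 0 2 4 6 8 10 12 14 15 16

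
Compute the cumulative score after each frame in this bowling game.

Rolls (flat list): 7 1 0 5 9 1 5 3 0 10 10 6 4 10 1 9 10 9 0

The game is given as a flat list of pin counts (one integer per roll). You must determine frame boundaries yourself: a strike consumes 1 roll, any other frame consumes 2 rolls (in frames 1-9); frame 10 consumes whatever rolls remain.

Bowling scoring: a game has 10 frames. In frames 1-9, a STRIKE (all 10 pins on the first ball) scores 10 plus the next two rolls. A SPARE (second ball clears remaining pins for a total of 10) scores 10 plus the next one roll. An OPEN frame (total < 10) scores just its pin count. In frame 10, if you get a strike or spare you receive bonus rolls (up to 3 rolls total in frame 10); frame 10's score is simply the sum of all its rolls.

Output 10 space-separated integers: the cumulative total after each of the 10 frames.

Frame 1: OPEN (7+1=8). Cumulative: 8
Frame 2: OPEN (0+5=5). Cumulative: 13
Frame 3: SPARE (9+1=10). 10 + next roll (5) = 15. Cumulative: 28
Frame 4: OPEN (5+3=8). Cumulative: 36
Frame 5: SPARE (0+10=10). 10 + next roll (10) = 20. Cumulative: 56
Frame 6: STRIKE. 10 + next two rolls (6+4) = 20. Cumulative: 76
Frame 7: SPARE (6+4=10). 10 + next roll (10) = 20. Cumulative: 96
Frame 8: STRIKE. 10 + next two rolls (1+9) = 20. Cumulative: 116
Frame 9: SPARE (1+9=10). 10 + next roll (10) = 20. Cumulative: 136
Frame 10: STRIKE. Sum of all frame-10 rolls (10+9+0) = 19. Cumulative: 155

Answer: 8 13 28 36 56 76 96 116 136 155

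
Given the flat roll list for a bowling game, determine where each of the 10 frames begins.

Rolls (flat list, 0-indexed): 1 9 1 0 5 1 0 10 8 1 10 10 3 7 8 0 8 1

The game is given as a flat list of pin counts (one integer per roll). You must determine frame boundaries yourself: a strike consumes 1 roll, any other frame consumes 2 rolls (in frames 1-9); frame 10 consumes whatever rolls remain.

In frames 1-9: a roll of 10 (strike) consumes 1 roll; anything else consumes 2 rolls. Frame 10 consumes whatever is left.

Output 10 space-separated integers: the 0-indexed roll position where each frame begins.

Frame 1 starts at roll index 0: rolls=1,9 (sum=10), consumes 2 rolls
Frame 2 starts at roll index 2: rolls=1,0 (sum=1), consumes 2 rolls
Frame 3 starts at roll index 4: rolls=5,1 (sum=6), consumes 2 rolls
Frame 4 starts at roll index 6: rolls=0,10 (sum=10), consumes 2 rolls
Frame 5 starts at roll index 8: rolls=8,1 (sum=9), consumes 2 rolls
Frame 6 starts at roll index 10: roll=10 (strike), consumes 1 roll
Frame 7 starts at roll index 11: roll=10 (strike), consumes 1 roll
Frame 8 starts at roll index 12: rolls=3,7 (sum=10), consumes 2 rolls
Frame 9 starts at roll index 14: rolls=8,0 (sum=8), consumes 2 rolls
Frame 10 starts at roll index 16: 2 remaining rolls

Answer: 0 2 4 6 8 10 11 12 14 16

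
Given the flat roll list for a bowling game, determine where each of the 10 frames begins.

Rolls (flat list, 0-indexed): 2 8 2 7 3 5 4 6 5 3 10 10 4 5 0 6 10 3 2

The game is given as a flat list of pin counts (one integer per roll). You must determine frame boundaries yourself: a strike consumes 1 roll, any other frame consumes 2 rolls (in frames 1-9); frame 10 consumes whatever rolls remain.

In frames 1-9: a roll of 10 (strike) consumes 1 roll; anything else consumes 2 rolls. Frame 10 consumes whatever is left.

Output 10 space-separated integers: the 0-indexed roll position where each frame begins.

Frame 1 starts at roll index 0: rolls=2,8 (sum=10), consumes 2 rolls
Frame 2 starts at roll index 2: rolls=2,7 (sum=9), consumes 2 rolls
Frame 3 starts at roll index 4: rolls=3,5 (sum=8), consumes 2 rolls
Frame 4 starts at roll index 6: rolls=4,6 (sum=10), consumes 2 rolls
Frame 5 starts at roll index 8: rolls=5,3 (sum=8), consumes 2 rolls
Frame 6 starts at roll index 10: roll=10 (strike), consumes 1 roll
Frame 7 starts at roll index 11: roll=10 (strike), consumes 1 roll
Frame 8 starts at roll index 12: rolls=4,5 (sum=9), consumes 2 rolls
Frame 9 starts at roll index 14: rolls=0,6 (sum=6), consumes 2 rolls
Frame 10 starts at roll index 16: 3 remaining rolls

Answer: 0 2 4 6 8 10 11 12 14 16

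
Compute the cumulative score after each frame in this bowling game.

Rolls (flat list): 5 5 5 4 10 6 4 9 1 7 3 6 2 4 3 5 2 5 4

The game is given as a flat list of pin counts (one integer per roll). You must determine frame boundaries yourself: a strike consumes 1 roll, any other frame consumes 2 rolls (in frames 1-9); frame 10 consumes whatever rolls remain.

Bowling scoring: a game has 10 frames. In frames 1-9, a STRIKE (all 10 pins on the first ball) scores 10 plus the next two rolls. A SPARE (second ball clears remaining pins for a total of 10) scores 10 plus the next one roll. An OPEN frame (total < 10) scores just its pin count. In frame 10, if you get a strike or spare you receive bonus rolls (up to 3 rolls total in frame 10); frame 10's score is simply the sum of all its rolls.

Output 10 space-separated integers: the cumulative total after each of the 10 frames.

Answer: 15 24 44 63 80 96 104 111 118 127

Derivation:
Frame 1: SPARE (5+5=10). 10 + next roll (5) = 15. Cumulative: 15
Frame 2: OPEN (5+4=9). Cumulative: 24
Frame 3: STRIKE. 10 + next two rolls (6+4) = 20. Cumulative: 44
Frame 4: SPARE (6+4=10). 10 + next roll (9) = 19. Cumulative: 63
Frame 5: SPARE (9+1=10). 10 + next roll (7) = 17. Cumulative: 80
Frame 6: SPARE (7+3=10). 10 + next roll (6) = 16. Cumulative: 96
Frame 7: OPEN (6+2=8). Cumulative: 104
Frame 8: OPEN (4+3=7). Cumulative: 111
Frame 9: OPEN (5+2=7). Cumulative: 118
Frame 10: OPEN. Sum of all frame-10 rolls (5+4) = 9. Cumulative: 127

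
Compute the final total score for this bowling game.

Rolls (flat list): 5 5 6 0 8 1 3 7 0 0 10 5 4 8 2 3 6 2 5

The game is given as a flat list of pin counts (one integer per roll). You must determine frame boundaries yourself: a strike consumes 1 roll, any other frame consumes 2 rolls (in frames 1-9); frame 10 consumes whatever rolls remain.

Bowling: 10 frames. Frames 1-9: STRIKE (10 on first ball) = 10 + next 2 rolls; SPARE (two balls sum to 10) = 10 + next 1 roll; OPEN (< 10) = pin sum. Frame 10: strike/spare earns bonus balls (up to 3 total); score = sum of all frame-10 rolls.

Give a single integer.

Answer: 98

Derivation:
Frame 1: SPARE (5+5=10). 10 + next roll (6) = 16. Cumulative: 16
Frame 2: OPEN (6+0=6). Cumulative: 22
Frame 3: OPEN (8+1=9). Cumulative: 31
Frame 4: SPARE (3+7=10). 10 + next roll (0) = 10. Cumulative: 41
Frame 5: OPEN (0+0=0). Cumulative: 41
Frame 6: STRIKE. 10 + next two rolls (5+4) = 19. Cumulative: 60
Frame 7: OPEN (5+4=9). Cumulative: 69
Frame 8: SPARE (8+2=10). 10 + next roll (3) = 13. Cumulative: 82
Frame 9: OPEN (3+6=9). Cumulative: 91
Frame 10: OPEN. Sum of all frame-10 rolls (2+5) = 7. Cumulative: 98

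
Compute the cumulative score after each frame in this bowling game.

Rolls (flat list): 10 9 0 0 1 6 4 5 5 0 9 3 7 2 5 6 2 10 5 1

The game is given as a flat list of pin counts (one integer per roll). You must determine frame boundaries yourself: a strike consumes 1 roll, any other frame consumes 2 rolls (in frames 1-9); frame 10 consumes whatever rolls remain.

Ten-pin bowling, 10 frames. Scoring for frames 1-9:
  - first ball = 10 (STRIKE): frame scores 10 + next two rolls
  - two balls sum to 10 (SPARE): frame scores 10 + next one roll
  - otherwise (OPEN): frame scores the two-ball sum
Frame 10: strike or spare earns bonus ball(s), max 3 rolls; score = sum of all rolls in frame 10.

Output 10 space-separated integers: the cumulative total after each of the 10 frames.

Answer: 19 28 29 44 54 63 75 82 90 106

Derivation:
Frame 1: STRIKE. 10 + next two rolls (9+0) = 19. Cumulative: 19
Frame 2: OPEN (9+0=9). Cumulative: 28
Frame 3: OPEN (0+1=1). Cumulative: 29
Frame 4: SPARE (6+4=10). 10 + next roll (5) = 15. Cumulative: 44
Frame 5: SPARE (5+5=10). 10 + next roll (0) = 10. Cumulative: 54
Frame 6: OPEN (0+9=9). Cumulative: 63
Frame 7: SPARE (3+7=10). 10 + next roll (2) = 12. Cumulative: 75
Frame 8: OPEN (2+5=7). Cumulative: 82
Frame 9: OPEN (6+2=8). Cumulative: 90
Frame 10: STRIKE. Sum of all frame-10 rolls (10+5+1) = 16. Cumulative: 106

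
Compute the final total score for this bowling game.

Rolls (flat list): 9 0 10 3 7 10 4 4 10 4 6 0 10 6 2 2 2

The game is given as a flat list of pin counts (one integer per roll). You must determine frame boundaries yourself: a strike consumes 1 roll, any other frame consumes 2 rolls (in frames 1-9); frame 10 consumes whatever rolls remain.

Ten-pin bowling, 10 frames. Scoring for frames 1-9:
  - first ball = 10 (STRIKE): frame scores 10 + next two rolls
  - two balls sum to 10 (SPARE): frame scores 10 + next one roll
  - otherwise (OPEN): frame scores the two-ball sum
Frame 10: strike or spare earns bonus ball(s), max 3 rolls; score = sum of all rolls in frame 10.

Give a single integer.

Answer: 133

Derivation:
Frame 1: OPEN (9+0=9). Cumulative: 9
Frame 2: STRIKE. 10 + next two rolls (3+7) = 20. Cumulative: 29
Frame 3: SPARE (3+7=10). 10 + next roll (10) = 20. Cumulative: 49
Frame 4: STRIKE. 10 + next two rolls (4+4) = 18. Cumulative: 67
Frame 5: OPEN (4+4=8). Cumulative: 75
Frame 6: STRIKE. 10 + next two rolls (4+6) = 20. Cumulative: 95
Frame 7: SPARE (4+6=10). 10 + next roll (0) = 10. Cumulative: 105
Frame 8: SPARE (0+10=10). 10 + next roll (6) = 16. Cumulative: 121
Frame 9: OPEN (6+2=8). Cumulative: 129
Frame 10: OPEN. Sum of all frame-10 rolls (2+2) = 4. Cumulative: 133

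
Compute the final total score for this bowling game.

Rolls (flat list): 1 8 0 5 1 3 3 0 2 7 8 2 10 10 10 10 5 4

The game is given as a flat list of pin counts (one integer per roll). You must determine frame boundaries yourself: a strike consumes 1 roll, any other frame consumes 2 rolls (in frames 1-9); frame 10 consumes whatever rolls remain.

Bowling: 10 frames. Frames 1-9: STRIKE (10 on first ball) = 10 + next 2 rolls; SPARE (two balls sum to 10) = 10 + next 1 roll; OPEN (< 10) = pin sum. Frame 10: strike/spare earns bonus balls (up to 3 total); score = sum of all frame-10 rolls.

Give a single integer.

Answer: 154

Derivation:
Frame 1: OPEN (1+8=9). Cumulative: 9
Frame 2: OPEN (0+5=5). Cumulative: 14
Frame 3: OPEN (1+3=4). Cumulative: 18
Frame 4: OPEN (3+0=3). Cumulative: 21
Frame 5: OPEN (2+7=9). Cumulative: 30
Frame 6: SPARE (8+2=10). 10 + next roll (10) = 20. Cumulative: 50
Frame 7: STRIKE. 10 + next two rolls (10+10) = 30. Cumulative: 80
Frame 8: STRIKE. 10 + next two rolls (10+10) = 30. Cumulative: 110
Frame 9: STRIKE. 10 + next two rolls (10+5) = 25. Cumulative: 135
Frame 10: STRIKE. Sum of all frame-10 rolls (10+5+4) = 19. Cumulative: 154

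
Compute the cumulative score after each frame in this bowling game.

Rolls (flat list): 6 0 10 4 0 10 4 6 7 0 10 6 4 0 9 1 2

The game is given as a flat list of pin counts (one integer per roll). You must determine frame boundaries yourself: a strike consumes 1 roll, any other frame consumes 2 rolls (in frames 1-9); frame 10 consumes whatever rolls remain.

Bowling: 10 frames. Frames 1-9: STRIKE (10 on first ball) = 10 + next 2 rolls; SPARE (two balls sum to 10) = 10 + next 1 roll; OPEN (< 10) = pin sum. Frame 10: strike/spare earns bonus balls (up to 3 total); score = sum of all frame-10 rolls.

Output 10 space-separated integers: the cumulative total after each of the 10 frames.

Frame 1: OPEN (6+0=6). Cumulative: 6
Frame 2: STRIKE. 10 + next two rolls (4+0) = 14. Cumulative: 20
Frame 3: OPEN (4+0=4). Cumulative: 24
Frame 4: STRIKE. 10 + next two rolls (4+6) = 20. Cumulative: 44
Frame 5: SPARE (4+6=10). 10 + next roll (7) = 17. Cumulative: 61
Frame 6: OPEN (7+0=7). Cumulative: 68
Frame 7: STRIKE. 10 + next two rolls (6+4) = 20. Cumulative: 88
Frame 8: SPARE (6+4=10). 10 + next roll (0) = 10. Cumulative: 98
Frame 9: OPEN (0+9=9). Cumulative: 107
Frame 10: OPEN. Sum of all frame-10 rolls (1+2) = 3. Cumulative: 110

Answer: 6 20 24 44 61 68 88 98 107 110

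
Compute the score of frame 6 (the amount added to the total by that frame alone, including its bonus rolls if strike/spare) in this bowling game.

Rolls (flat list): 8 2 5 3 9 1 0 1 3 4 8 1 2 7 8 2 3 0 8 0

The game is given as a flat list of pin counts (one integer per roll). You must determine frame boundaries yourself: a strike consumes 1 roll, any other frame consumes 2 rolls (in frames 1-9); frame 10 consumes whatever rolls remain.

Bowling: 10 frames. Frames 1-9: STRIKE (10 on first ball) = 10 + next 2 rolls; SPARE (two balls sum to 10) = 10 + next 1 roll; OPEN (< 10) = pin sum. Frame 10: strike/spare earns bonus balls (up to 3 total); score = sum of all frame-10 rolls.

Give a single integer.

Answer: 9

Derivation:
Frame 1: SPARE (8+2=10). 10 + next roll (5) = 15. Cumulative: 15
Frame 2: OPEN (5+3=8). Cumulative: 23
Frame 3: SPARE (9+1=10). 10 + next roll (0) = 10. Cumulative: 33
Frame 4: OPEN (0+1=1). Cumulative: 34
Frame 5: OPEN (3+4=7). Cumulative: 41
Frame 6: OPEN (8+1=9). Cumulative: 50
Frame 7: OPEN (2+7=9). Cumulative: 59
Frame 8: SPARE (8+2=10). 10 + next roll (3) = 13. Cumulative: 72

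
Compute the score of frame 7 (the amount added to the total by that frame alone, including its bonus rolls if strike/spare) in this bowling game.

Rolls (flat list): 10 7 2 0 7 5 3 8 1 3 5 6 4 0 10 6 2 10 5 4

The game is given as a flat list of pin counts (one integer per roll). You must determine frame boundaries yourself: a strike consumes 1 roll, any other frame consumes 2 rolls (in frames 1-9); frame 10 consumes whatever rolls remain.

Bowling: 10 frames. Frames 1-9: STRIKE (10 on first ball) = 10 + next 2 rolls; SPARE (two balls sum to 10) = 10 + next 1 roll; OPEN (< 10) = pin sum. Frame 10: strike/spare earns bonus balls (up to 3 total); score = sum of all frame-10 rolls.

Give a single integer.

Answer: 10

Derivation:
Frame 1: STRIKE. 10 + next two rolls (7+2) = 19. Cumulative: 19
Frame 2: OPEN (7+2=9). Cumulative: 28
Frame 3: OPEN (0+7=7). Cumulative: 35
Frame 4: OPEN (5+3=8). Cumulative: 43
Frame 5: OPEN (8+1=9). Cumulative: 52
Frame 6: OPEN (3+5=8). Cumulative: 60
Frame 7: SPARE (6+4=10). 10 + next roll (0) = 10. Cumulative: 70
Frame 8: SPARE (0+10=10). 10 + next roll (6) = 16. Cumulative: 86
Frame 9: OPEN (6+2=8). Cumulative: 94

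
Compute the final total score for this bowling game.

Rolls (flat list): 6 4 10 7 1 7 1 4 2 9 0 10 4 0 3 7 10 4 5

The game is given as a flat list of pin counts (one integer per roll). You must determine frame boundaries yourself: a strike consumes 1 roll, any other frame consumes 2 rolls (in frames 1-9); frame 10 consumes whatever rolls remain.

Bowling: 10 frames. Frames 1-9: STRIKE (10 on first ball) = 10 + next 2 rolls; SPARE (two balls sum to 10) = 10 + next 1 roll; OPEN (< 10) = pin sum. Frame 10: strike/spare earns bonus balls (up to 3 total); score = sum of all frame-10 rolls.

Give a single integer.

Answer: 126

Derivation:
Frame 1: SPARE (6+4=10). 10 + next roll (10) = 20. Cumulative: 20
Frame 2: STRIKE. 10 + next two rolls (7+1) = 18. Cumulative: 38
Frame 3: OPEN (7+1=8). Cumulative: 46
Frame 4: OPEN (7+1=8). Cumulative: 54
Frame 5: OPEN (4+2=6). Cumulative: 60
Frame 6: OPEN (9+0=9). Cumulative: 69
Frame 7: STRIKE. 10 + next two rolls (4+0) = 14. Cumulative: 83
Frame 8: OPEN (4+0=4). Cumulative: 87
Frame 9: SPARE (3+7=10). 10 + next roll (10) = 20. Cumulative: 107
Frame 10: STRIKE. Sum of all frame-10 rolls (10+4+5) = 19. Cumulative: 126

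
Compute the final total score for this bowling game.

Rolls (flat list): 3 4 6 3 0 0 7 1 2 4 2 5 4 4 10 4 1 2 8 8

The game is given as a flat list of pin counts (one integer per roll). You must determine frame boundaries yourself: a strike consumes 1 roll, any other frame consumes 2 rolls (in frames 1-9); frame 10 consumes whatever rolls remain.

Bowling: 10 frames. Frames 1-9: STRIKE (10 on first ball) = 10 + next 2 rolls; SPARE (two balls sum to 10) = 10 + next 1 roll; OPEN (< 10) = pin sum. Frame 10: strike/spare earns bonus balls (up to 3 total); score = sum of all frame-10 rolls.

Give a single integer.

Answer: 83

Derivation:
Frame 1: OPEN (3+4=7). Cumulative: 7
Frame 2: OPEN (6+3=9). Cumulative: 16
Frame 3: OPEN (0+0=0). Cumulative: 16
Frame 4: OPEN (7+1=8). Cumulative: 24
Frame 5: OPEN (2+4=6). Cumulative: 30
Frame 6: OPEN (2+5=7). Cumulative: 37
Frame 7: OPEN (4+4=8). Cumulative: 45
Frame 8: STRIKE. 10 + next two rolls (4+1) = 15. Cumulative: 60
Frame 9: OPEN (4+1=5). Cumulative: 65
Frame 10: SPARE. Sum of all frame-10 rolls (2+8+8) = 18. Cumulative: 83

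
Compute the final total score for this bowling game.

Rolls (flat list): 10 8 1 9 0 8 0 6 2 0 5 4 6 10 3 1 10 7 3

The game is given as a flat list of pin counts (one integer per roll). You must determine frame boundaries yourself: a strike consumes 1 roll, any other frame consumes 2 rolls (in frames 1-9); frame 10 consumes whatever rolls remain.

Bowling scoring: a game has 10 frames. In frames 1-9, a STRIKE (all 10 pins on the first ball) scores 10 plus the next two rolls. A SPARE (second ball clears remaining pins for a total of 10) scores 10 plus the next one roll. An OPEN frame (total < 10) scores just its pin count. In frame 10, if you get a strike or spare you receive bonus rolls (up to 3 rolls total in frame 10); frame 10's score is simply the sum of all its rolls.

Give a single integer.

Frame 1: STRIKE. 10 + next two rolls (8+1) = 19. Cumulative: 19
Frame 2: OPEN (8+1=9). Cumulative: 28
Frame 3: OPEN (9+0=9). Cumulative: 37
Frame 4: OPEN (8+0=8). Cumulative: 45
Frame 5: OPEN (6+2=8). Cumulative: 53
Frame 6: OPEN (0+5=5). Cumulative: 58
Frame 7: SPARE (4+6=10). 10 + next roll (10) = 20. Cumulative: 78
Frame 8: STRIKE. 10 + next two rolls (3+1) = 14. Cumulative: 92
Frame 9: OPEN (3+1=4). Cumulative: 96
Frame 10: STRIKE. Sum of all frame-10 rolls (10+7+3) = 20. Cumulative: 116

Answer: 116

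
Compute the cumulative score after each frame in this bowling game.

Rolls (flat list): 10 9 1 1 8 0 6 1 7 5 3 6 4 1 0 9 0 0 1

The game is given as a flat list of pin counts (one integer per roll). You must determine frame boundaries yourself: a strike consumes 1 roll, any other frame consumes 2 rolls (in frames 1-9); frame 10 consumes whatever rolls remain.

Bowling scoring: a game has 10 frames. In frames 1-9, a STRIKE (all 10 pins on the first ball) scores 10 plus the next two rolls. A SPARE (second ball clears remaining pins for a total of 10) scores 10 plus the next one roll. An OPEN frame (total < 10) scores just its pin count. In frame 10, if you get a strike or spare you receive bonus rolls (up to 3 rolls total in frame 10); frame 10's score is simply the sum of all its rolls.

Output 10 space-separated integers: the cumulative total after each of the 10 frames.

Frame 1: STRIKE. 10 + next two rolls (9+1) = 20. Cumulative: 20
Frame 2: SPARE (9+1=10). 10 + next roll (1) = 11. Cumulative: 31
Frame 3: OPEN (1+8=9). Cumulative: 40
Frame 4: OPEN (0+6=6). Cumulative: 46
Frame 5: OPEN (1+7=8). Cumulative: 54
Frame 6: OPEN (5+3=8). Cumulative: 62
Frame 7: SPARE (6+4=10). 10 + next roll (1) = 11. Cumulative: 73
Frame 8: OPEN (1+0=1). Cumulative: 74
Frame 9: OPEN (9+0=9). Cumulative: 83
Frame 10: OPEN. Sum of all frame-10 rolls (0+1) = 1. Cumulative: 84

Answer: 20 31 40 46 54 62 73 74 83 84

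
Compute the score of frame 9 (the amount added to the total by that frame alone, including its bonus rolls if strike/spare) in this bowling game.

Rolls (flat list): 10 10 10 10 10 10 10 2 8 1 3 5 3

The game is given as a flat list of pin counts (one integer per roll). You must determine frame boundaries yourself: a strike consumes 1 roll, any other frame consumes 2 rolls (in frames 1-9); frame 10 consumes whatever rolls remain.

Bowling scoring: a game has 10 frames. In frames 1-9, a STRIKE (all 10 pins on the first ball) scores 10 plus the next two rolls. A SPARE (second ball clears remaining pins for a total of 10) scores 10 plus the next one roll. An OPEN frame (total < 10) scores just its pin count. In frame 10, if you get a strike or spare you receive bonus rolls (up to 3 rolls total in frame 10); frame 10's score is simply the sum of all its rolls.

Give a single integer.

Frame 1: STRIKE. 10 + next two rolls (10+10) = 30. Cumulative: 30
Frame 2: STRIKE. 10 + next two rolls (10+10) = 30. Cumulative: 60
Frame 3: STRIKE. 10 + next two rolls (10+10) = 30. Cumulative: 90
Frame 4: STRIKE. 10 + next two rolls (10+10) = 30. Cumulative: 120
Frame 5: STRIKE. 10 + next two rolls (10+10) = 30. Cumulative: 150
Frame 6: STRIKE. 10 + next two rolls (10+2) = 22. Cumulative: 172
Frame 7: STRIKE. 10 + next two rolls (2+8) = 20. Cumulative: 192
Frame 8: SPARE (2+8=10). 10 + next roll (1) = 11. Cumulative: 203
Frame 9: OPEN (1+3=4). Cumulative: 207
Frame 10: OPEN. Sum of all frame-10 rolls (5+3) = 8. Cumulative: 215

Answer: 4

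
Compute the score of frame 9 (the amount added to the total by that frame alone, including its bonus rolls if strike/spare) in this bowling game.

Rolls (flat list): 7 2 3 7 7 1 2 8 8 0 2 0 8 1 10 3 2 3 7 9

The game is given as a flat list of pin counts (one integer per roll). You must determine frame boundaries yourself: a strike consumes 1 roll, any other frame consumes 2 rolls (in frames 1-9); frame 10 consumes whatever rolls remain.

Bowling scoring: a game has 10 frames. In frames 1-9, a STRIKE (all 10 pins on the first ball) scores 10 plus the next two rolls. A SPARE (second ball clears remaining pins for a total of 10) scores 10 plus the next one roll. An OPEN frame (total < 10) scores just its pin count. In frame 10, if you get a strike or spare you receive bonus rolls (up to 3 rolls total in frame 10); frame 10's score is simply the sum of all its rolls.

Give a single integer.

Answer: 5

Derivation:
Frame 1: OPEN (7+2=9). Cumulative: 9
Frame 2: SPARE (3+7=10). 10 + next roll (7) = 17. Cumulative: 26
Frame 3: OPEN (7+1=8). Cumulative: 34
Frame 4: SPARE (2+8=10). 10 + next roll (8) = 18. Cumulative: 52
Frame 5: OPEN (8+0=8). Cumulative: 60
Frame 6: OPEN (2+0=2). Cumulative: 62
Frame 7: OPEN (8+1=9). Cumulative: 71
Frame 8: STRIKE. 10 + next two rolls (3+2) = 15. Cumulative: 86
Frame 9: OPEN (3+2=5). Cumulative: 91
Frame 10: SPARE. Sum of all frame-10 rolls (3+7+9) = 19. Cumulative: 110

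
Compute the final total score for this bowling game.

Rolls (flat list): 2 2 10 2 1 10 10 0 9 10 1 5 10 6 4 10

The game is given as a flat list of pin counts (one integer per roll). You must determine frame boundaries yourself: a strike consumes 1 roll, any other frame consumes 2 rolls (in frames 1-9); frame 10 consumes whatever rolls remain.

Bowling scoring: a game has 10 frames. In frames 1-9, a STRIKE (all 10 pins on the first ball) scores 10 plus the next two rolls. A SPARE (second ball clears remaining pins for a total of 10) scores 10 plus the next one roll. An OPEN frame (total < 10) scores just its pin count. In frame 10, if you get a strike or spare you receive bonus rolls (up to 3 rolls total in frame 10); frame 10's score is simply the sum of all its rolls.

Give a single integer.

Frame 1: OPEN (2+2=4). Cumulative: 4
Frame 2: STRIKE. 10 + next two rolls (2+1) = 13. Cumulative: 17
Frame 3: OPEN (2+1=3). Cumulative: 20
Frame 4: STRIKE. 10 + next two rolls (10+0) = 20. Cumulative: 40
Frame 5: STRIKE. 10 + next two rolls (0+9) = 19. Cumulative: 59
Frame 6: OPEN (0+9=9). Cumulative: 68
Frame 7: STRIKE. 10 + next two rolls (1+5) = 16. Cumulative: 84
Frame 8: OPEN (1+5=6). Cumulative: 90
Frame 9: STRIKE. 10 + next two rolls (6+4) = 20. Cumulative: 110
Frame 10: SPARE. Sum of all frame-10 rolls (6+4+10) = 20. Cumulative: 130

Answer: 130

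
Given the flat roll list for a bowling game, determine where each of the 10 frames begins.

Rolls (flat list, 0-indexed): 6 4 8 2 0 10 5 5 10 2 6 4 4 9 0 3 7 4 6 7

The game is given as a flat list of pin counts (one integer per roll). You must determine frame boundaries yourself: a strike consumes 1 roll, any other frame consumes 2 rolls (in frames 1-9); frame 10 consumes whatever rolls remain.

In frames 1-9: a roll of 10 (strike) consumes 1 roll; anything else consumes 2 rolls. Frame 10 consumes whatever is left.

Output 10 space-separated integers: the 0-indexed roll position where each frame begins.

Frame 1 starts at roll index 0: rolls=6,4 (sum=10), consumes 2 rolls
Frame 2 starts at roll index 2: rolls=8,2 (sum=10), consumes 2 rolls
Frame 3 starts at roll index 4: rolls=0,10 (sum=10), consumes 2 rolls
Frame 4 starts at roll index 6: rolls=5,5 (sum=10), consumes 2 rolls
Frame 5 starts at roll index 8: roll=10 (strike), consumes 1 roll
Frame 6 starts at roll index 9: rolls=2,6 (sum=8), consumes 2 rolls
Frame 7 starts at roll index 11: rolls=4,4 (sum=8), consumes 2 rolls
Frame 8 starts at roll index 13: rolls=9,0 (sum=9), consumes 2 rolls
Frame 9 starts at roll index 15: rolls=3,7 (sum=10), consumes 2 rolls
Frame 10 starts at roll index 17: 3 remaining rolls

Answer: 0 2 4 6 8 9 11 13 15 17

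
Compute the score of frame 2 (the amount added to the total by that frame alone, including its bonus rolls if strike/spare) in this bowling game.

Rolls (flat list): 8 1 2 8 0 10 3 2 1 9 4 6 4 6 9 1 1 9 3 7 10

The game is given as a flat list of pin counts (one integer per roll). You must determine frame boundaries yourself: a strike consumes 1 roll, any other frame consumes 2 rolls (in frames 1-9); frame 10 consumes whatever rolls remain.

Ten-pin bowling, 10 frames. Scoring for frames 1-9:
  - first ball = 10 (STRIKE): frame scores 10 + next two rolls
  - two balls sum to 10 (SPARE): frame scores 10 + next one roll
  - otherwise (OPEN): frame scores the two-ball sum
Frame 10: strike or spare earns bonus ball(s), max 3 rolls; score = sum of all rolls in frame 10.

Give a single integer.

Answer: 10

Derivation:
Frame 1: OPEN (8+1=9). Cumulative: 9
Frame 2: SPARE (2+8=10). 10 + next roll (0) = 10. Cumulative: 19
Frame 3: SPARE (0+10=10). 10 + next roll (3) = 13. Cumulative: 32
Frame 4: OPEN (3+2=5). Cumulative: 37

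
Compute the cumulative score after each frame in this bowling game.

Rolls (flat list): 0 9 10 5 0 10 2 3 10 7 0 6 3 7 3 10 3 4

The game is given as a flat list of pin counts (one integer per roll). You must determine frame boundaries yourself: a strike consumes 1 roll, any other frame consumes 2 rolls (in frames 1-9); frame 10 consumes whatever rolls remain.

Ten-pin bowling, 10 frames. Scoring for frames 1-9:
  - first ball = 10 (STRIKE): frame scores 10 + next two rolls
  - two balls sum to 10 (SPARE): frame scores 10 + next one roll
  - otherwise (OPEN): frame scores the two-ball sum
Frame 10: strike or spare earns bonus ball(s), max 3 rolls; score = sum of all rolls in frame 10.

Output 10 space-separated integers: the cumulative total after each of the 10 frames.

Answer: 9 24 29 44 49 66 73 82 102 119

Derivation:
Frame 1: OPEN (0+9=9). Cumulative: 9
Frame 2: STRIKE. 10 + next two rolls (5+0) = 15. Cumulative: 24
Frame 3: OPEN (5+0=5). Cumulative: 29
Frame 4: STRIKE. 10 + next two rolls (2+3) = 15. Cumulative: 44
Frame 5: OPEN (2+3=5). Cumulative: 49
Frame 6: STRIKE. 10 + next two rolls (7+0) = 17. Cumulative: 66
Frame 7: OPEN (7+0=7). Cumulative: 73
Frame 8: OPEN (6+3=9). Cumulative: 82
Frame 9: SPARE (7+3=10). 10 + next roll (10) = 20. Cumulative: 102
Frame 10: STRIKE. Sum of all frame-10 rolls (10+3+4) = 17. Cumulative: 119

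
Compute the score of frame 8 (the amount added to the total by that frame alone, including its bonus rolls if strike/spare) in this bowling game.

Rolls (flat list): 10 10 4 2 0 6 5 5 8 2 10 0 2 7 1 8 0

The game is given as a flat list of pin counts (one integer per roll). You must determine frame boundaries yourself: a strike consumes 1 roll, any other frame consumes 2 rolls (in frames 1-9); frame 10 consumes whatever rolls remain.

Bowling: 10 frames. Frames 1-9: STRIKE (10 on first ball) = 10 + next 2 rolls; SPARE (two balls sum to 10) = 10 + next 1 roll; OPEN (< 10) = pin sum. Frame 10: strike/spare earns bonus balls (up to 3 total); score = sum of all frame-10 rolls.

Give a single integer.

Answer: 2

Derivation:
Frame 1: STRIKE. 10 + next two rolls (10+4) = 24. Cumulative: 24
Frame 2: STRIKE. 10 + next two rolls (4+2) = 16. Cumulative: 40
Frame 3: OPEN (4+2=6). Cumulative: 46
Frame 4: OPEN (0+6=6). Cumulative: 52
Frame 5: SPARE (5+5=10). 10 + next roll (8) = 18. Cumulative: 70
Frame 6: SPARE (8+2=10). 10 + next roll (10) = 20. Cumulative: 90
Frame 7: STRIKE. 10 + next two rolls (0+2) = 12. Cumulative: 102
Frame 8: OPEN (0+2=2). Cumulative: 104
Frame 9: OPEN (7+1=8). Cumulative: 112
Frame 10: OPEN. Sum of all frame-10 rolls (8+0) = 8. Cumulative: 120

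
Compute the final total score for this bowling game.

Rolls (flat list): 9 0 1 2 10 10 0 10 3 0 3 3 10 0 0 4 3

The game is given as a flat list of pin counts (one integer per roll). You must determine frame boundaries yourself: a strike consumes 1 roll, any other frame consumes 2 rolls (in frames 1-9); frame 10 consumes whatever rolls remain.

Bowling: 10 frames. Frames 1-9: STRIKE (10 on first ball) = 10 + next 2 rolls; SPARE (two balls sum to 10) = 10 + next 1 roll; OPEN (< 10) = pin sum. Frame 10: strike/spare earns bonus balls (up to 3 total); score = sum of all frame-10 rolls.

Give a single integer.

Frame 1: OPEN (9+0=9). Cumulative: 9
Frame 2: OPEN (1+2=3). Cumulative: 12
Frame 3: STRIKE. 10 + next two rolls (10+0) = 20. Cumulative: 32
Frame 4: STRIKE. 10 + next two rolls (0+10) = 20. Cumulative: 52
Frame 5: SPARE (0+10=10). 10 + next roll (3) = 13. Cumulative: 65
Frame 6: OPEN (3+0=3). Cumulative: 68
Frame 7: OPEN (3+3=6). Cumulative: 74
Frame 8: STRIKE. 10 + next two rolls (0+0) = 10. Cumulative: 84
Frame 9: OPEN (0+0=0). Cumulative: 84
Frame 10: OPEN. Sum of all frame-10 rolls (4+3) = 7. Cumulative: 91

Answer: 91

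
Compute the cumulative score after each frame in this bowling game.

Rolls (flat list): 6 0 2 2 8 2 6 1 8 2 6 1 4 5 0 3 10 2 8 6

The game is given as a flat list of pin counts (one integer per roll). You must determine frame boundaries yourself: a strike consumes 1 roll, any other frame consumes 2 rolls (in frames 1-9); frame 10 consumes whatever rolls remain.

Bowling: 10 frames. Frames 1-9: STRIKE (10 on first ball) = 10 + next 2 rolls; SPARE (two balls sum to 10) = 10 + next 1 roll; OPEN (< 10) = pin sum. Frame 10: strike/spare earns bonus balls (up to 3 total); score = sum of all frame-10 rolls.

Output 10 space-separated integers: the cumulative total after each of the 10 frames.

Answer: 6 10 26 33 49 56 65 68 88 104

Derivation:
Frame 1: OPEN (6+0=6). Cumulative: 6
Frame 2: OPEN (2+2=4). Cumulative: 10
Frame 3: SPARE (8+2=10). 10 + next roll (6) = 16. Cumulative: 26
Frame 4: OPEN (6+1=7). Cumulative: 33
Frame 5: SPARE (8+2=10). 10 + next roll (6) = 16. Cumulative: 49
Frame 6: OPEN (6+1=7). Cumulative: 56
Frame 7: OPEN (4+5=9). Cumulative: 65
Frame 8: OPEN (0+3=3). Cumulative: 68
Frame 9: STRIKE. 10 + next two rolls (2+8) = 20. Cumulative: 88
Frame 10: SPARE. Sum of all frame-10 rolls (2+8+6) = 16. Cumulative: 104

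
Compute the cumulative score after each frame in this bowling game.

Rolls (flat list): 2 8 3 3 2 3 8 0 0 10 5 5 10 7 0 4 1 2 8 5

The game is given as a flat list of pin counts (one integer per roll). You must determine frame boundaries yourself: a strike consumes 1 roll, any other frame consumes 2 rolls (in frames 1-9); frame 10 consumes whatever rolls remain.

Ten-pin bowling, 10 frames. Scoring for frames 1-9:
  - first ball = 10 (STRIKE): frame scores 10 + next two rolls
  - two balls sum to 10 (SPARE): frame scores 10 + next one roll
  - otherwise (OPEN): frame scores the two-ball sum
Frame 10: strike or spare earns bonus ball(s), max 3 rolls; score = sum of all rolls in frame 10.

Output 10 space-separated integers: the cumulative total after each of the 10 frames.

Frame 1: SPARE (2+8=10). 10 + next roll (3) = 13. Cumulative: 13
Frame 2: OPEN (3+3=6). Cumulative: 19
Frame 3: OPEN (2+3=5). Cumulative: 24
Frame 4: OPEN (8+0=8). Cumulative: 32
Frame 5: SPARE (0+10=10). 10 + next roll (5) = 15. Cumulative: 47
Frame 6: SPARE (5+5=10). 10 + next roll (10) = 20. Cumulative: 67
Frame 7: STRIKE. 10 + next two rolls (7+0) = 17. Cumulative: 84
Frame 8: OPEN (7+0=7). Cumulative: 91
Frame 9: OPEN (4+1=5). Cumulative: 96
Frame 10: SPARE. Sum of all frame-10 rolls (2+8+5) = 15. Cumulative: 111

Answer: 13 19 24 32 47 67 84 91 96 111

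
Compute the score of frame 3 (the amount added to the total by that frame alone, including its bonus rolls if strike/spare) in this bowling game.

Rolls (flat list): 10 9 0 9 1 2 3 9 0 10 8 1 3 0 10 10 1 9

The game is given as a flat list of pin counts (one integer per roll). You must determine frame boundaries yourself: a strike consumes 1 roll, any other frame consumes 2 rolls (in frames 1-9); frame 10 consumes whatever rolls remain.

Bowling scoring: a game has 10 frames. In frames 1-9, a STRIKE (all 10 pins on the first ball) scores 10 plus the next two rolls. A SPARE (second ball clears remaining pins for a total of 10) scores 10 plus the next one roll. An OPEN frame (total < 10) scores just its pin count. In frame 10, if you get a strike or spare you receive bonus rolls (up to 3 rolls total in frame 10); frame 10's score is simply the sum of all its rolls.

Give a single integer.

Answer: 12

Derivation:
Frame 1: STRIKE. 10 + next two rolls (9+0) = 19. Cumulative: 19
Frame 2: OPEN (9+0=9). Cumulative: 28
Frame 3: SPARE (9+1=10). 10 + next roll (2) = 12. Cumulative: 40
Frame 4: OPEN (2+3=5). Cumulative: 45
Frame 5: OPEN (9+0=9). Cumulative: 54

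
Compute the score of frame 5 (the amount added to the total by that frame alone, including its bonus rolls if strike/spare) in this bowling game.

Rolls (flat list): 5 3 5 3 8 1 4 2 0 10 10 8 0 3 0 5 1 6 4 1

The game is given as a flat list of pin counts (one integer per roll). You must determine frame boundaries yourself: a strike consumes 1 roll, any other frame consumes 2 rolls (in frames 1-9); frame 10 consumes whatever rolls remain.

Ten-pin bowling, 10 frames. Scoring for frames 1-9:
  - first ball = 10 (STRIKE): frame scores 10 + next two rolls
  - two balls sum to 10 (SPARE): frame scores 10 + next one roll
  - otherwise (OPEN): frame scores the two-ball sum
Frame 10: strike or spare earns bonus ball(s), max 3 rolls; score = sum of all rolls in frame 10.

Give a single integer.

Answer: 20

Derivation:
Frame 1: OPEN (5+3=8). Cumulative: 8
Frame 2: OPEN (5+3=8). Cumulative: 16
Frame 3: OPEN (8+1=9). Cumulative: 25
Frame 4: OPEN (4+2=6). Cumulative: 31
Frame 5: SPARE (0+10=10). 10 + next roll (10) = 20. Cumulative: 51
Frame 6: STRIKE. 10 + next two rolls (8+0) = 18. Cumulative: 69
Frame 7: OPEN (8+0=8). Cumulative: 77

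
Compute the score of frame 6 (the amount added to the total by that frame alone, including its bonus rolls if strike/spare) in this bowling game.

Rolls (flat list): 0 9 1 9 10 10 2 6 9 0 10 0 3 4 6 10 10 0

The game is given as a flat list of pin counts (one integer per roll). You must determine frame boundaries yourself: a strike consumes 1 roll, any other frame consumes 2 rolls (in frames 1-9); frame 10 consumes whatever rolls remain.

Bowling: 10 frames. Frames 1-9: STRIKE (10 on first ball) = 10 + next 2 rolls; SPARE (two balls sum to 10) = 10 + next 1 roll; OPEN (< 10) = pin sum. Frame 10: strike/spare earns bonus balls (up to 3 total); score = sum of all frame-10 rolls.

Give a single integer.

Answer: 9

Derivation:
Frame 1: OPEN (0+9=9). Cumulative: 9
Frame 2: SPARE (1+9=10). 10 + next roll (10) = 20. Cumulative: 29
Frame 3: STRIKE. 10 + next two rolls (10+2) = 22. Cumulative: 51
Frame 4: STRIKE. 10 + next two rolls (2+6) = 18. Cumulative: 69
Frame 5: OPEN (2+6=8). Cumulative: 77
Frame 6: OPEN (9+0=9). Cumulative: 86
Frame 7: STRIKE. 10 + next two rolls (0+3) = 13. Cumulative: 99
Frame 8: OPEN (0+3=3). Cumulative: 102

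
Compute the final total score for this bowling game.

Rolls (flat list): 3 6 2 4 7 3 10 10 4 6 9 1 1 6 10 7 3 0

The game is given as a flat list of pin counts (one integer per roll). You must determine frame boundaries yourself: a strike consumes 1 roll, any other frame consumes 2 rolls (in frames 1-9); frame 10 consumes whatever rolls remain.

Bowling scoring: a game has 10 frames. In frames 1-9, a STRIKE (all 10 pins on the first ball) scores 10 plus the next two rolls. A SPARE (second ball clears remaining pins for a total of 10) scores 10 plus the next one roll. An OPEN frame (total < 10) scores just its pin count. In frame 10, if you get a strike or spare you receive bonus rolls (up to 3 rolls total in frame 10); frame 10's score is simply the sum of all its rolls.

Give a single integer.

Answer: 146

Derivation:
Frame 1: OPEN (3+6=9). Cumulative: 9
Frame 2: OPEN (2+4=6). Cumulative: 15
Frame 3: SPARE (7+3=10). 10 + next roll (10) = 20. Cumulative: 35
Frame 4: STRIKE. 10 + next two rolls (10+4) = 24. Cumulative: 59
Frame 5: STRIKE. 10 + next two rolls (4+6) = 20. Cumulative: 79
Frame 6: SPARE (4+6=10). 10 + next roll (9) = 19. Cumulative: 98
Frame 7: SPARE (9+1=10). 10 + next roll (1) = 11. Cumulative: 109
Frame 8: OPEN (1+6=7). Cumulative: 116
Frame 9: STRIKE. 10 + next two rolls (7+3) = 20. Cumulative: 136
Frame 10: SPARE. Sum of all frame-10 rolls (7+3+0) = 10. Cumulative: 146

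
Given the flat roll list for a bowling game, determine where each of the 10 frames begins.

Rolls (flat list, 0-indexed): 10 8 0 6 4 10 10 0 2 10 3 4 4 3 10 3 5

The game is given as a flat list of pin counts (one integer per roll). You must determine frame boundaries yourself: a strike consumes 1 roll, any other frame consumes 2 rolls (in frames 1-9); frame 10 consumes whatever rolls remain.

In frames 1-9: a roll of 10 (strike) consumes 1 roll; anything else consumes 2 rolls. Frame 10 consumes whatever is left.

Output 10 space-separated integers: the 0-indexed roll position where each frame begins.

Answer: 0 1 3 5 6 7 9 10 12 14

Derivation:
Frame 1 starts at roll index 0: roll=10 (strike), consumes 1 roll
Frame 2 starts at roll index 1: rolls=8,0 (sum=8), consumes 2 rolls
Frame 3 starts at roll index 3: rolls=6,4 (sum=10), consumes 2 rolls
Frame 4 starts at roll index 5: roll=10 (strike), consumes 1 roll
Frame 5 starts at roll index 6: roll=10 (strike), consumes 1 roll
Frame 6 starts at roll index 7: rolls=0,2 (sum=2), consumes 2 rolls
Frame 7 starts at roll index 9: roll=10 (strike), consumes 1 roll
Frame 8 starts at roll index 10: rolls=3,4 (sum=7), consumes 2 rolls
Frame 9 starts at roll index 12: rolls=4,3 (sum=7), consumes 2 rolls
Frame 10 starts at roll index 14: 3 remaining rolls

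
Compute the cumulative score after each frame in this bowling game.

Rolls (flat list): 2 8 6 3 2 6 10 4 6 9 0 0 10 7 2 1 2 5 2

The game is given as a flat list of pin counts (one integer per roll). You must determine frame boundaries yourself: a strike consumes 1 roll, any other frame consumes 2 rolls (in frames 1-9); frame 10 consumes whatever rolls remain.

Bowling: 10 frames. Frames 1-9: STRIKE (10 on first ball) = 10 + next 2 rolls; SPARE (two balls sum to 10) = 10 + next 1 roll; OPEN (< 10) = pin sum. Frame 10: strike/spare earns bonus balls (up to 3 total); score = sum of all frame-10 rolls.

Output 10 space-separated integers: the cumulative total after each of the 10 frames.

Frame 1: SPARE (2+8=10). 10 + next roll (6) = 16. Cumulative: 16
Frame 2: OPEN (6+3=9). Cumulative: 25
Frame 3: OPEN (2+6=8). Cumulative: 33
Frame 4: STRIKE. 10 + next two rolls (4+6) = 20. Cumulative: 53
Frame 5: SPARE (4+6=10). 10 + next roll (9) = 19. Cumulative: 72
Frame 6: OPEN (9+0=9). Cumulative: 81
Frame 7: SPARE (0+10=10). 10 + next roll (7) = 17. Cumulative: 98
Frame 8: OPEN (7+2=9). Cumulative: 107
Frame 9: OPEN (1+2=3). Cumulative: 110
Frame 10: OPEN. Sum of all frame-10 rolls (5+2) = 7. Cumulative: 117

Answer: 16 25 33 53 72 81 98 107 110 117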